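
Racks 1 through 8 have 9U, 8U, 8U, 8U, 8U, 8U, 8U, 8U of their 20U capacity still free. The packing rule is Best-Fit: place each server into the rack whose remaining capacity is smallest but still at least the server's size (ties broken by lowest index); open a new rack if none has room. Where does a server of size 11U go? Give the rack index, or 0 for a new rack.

No rack has ≥ 11U free, so a new rack is opened.

0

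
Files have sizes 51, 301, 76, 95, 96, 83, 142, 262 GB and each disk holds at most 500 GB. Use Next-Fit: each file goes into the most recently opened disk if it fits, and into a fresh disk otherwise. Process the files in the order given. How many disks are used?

Put 51 GB in disk 1; 449 GB remain.
Put 301 GB in disk 1; 148 GB remain.
Put 76 GB in disk 1; 72 GB remain.
Put 95 GB in disk 2; 405 GB remain.
Put 96 GB in disk 2; 309 GB remain.
Put 83 GB in disk 2; 226 GB remain.
Put 142 GB in disk 2; 84 GB remain.
Put 262 GB in disk 3; 238 GB remain.
Final disks: [51,301,76] [95,96,83,142] [262].

3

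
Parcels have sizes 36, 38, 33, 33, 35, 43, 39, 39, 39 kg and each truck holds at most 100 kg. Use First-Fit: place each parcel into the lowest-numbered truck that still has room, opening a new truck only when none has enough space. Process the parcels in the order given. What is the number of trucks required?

5 trucks

36 kg → truck 1 (remaining 64 kg)
38 kg → truck 1 (remaining 26 kg)
33 kg → truck 2 (remaining 67 kg)
33 kg → truck 2 (remaining 34 kg)
35 kg → truck 3 (remaining 65 kg)
43 kg → truck 3 (remaining 22 kg)
39 kg → truck 4 (remaining 61 kg)
39 kg → truck 4 (remaining 22 kg)
39 kg → truck 5 (remaining 61 kg)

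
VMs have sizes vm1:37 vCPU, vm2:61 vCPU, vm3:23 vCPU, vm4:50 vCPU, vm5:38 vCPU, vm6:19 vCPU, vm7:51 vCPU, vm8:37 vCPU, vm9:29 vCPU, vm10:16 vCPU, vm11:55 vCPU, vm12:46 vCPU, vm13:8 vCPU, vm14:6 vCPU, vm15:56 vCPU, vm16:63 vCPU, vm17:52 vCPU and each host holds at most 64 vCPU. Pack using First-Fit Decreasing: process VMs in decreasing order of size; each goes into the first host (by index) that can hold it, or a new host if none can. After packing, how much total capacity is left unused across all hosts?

121

Sorted descending: 63, 61, 56, 55, 52, 51, 50, 46, 38, 37, 37, 29, 23, 19, 16, 8, 6.
63 vCPU → host 1 (remaining 1 vCPU)
61 vCPU → host 2 (remaining 3 vCPU)
56 vCPU → host 3 (remaining 8 vCPU)
55 vCPU → host 4 (remaining 9 vCPU)
52 vCPU → host 5 (remaining 12 vCPU)
51 vCPU → host 6 (remaining 13 vCPU)
50 vCPU → host 7 (remaining 14 vCPU)
46 vCPU → host 8 (remaining 18 vCPU)
38 vCPU → host 9 (remaining 26 vCPU)
37 vCPU → host 10 (remaining 27 vCPU)
37 vCPU → host 11 (remaining 27 vCPU)
29 vCPU → host 12 (remaining 35 vCPU)
23 vCPU → host 9 (remaining 3 vCPU)
19 vCPU → host 10 (remaining 8 vCPU)
16 vCPU → host 8 (remaining 2 vCPU)
8 vCPU → host 3 (remaining 0 vCPU)
6 vCPU → host 4 (remaining 3 vCPU)
12 hosts × 64 vCPU = 768 vCPU; used 647 vCPU; unused 121 vCPU.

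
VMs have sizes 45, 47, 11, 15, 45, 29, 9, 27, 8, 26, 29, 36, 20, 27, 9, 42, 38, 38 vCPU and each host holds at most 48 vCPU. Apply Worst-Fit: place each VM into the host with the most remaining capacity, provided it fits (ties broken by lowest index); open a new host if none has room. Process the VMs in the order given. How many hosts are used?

Put 45 vCPU in host 1; 3 vCPU remain.
Put 47 vCPU in host 2; 1 vCPU remain.
Put 11 vCPU in host 3; 37 vCPU remain.
Put 15 vCPU in host 3; 22 vCPU remain.
Put 45 vCPU in host 4; 3 vCPU remain.
Put 29 vCPU in host 5; 19 vCPU remain.
Put 9 vCPU in host 3; 13 vCPU remain.
Put 27 vCPU in host 6; 21 vCPU remain.
Put 8 vCPU in host 6; 13 vCPU remain.
Put 26 vCPU in host 7; 22 vCPU remain.
Put 29 vCPU in host 8; 19 vCPU remain.
Put 36 vCPU in host 9; 12 vCPU remain.
Put 20 vCPU in host 7; 2 vCPU remain.
Put 27 vCPU in host 10; 21 vCPU remain.
Put 9 vCPU in host 10; 12 vCPU remain.
Put 42 vCPU in host 11; 6 vCPU remain.
Put 38 vCPU in host 12; 10 vCPU remain.
Put 38 vCPU in host 13; 10 vCPU remain.
Final hosts: [45] [47] [11,15,9] [45] [29] [27,8] [26,20] [29] [36] [27,9] [42] [38] [38].

13 hosts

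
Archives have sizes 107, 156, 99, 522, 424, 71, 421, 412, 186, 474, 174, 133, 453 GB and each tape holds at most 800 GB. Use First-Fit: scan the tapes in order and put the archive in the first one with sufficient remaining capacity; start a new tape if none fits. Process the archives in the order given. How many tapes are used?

6

107 GB → tape 1 (remaining 693 GB)
156 GB → tape 1 (remaining 537 GB)
99 GB → tape 1 (remaining 438 GB)
522 GB → tape 2 (remaining 278 GB)
424 GB → tape 1 (remaining 14 GB)
71 GB → tape 2 (remaining 207 GB)
421 GB → tape 3 (remaining 379 GB)
412 GB → tape 4 (remaining 388 GB)
186 GB → tape 2 (remaining 21 GB)
474 GB → tape 5 (remaining 326 GB)
174 GB → tape 3 (remaining 205 GB)
133 GB → tape 3 (remaining 72 GB)
453 GB → tape 6 (remaining 347 GB)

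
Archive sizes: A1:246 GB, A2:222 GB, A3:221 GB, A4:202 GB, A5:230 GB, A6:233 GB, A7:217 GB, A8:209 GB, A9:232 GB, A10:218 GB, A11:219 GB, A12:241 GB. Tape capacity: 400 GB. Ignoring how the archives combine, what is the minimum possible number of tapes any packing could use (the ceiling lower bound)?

Total size = 246 + 222 + 221 + 202 + 230 + 233 + 217 + 209 + 232 + 218 + 219 + 241 = 2690 GB.
⌈2690 / 400⌉ = 7.

7 tapes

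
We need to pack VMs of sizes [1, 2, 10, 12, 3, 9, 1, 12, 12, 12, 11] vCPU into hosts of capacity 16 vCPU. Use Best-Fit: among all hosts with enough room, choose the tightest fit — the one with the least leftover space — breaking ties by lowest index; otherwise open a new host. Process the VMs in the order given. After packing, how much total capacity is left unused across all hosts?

27

1 vCPU → host 1 (remaining 15 vCPU)
2 vCPU → host 1 (remaining 13 vCPU)
10 vCPU → host 1 (remaining 3 vCPU)
12 vCPU → host 2 (remaining 4 vCPU)
3 vCPU → host 1 (remaining 0 vCPU)
9 vCPU → host 3 (remaining 7 vCPU)
1 vCPU → host 2 (remaining 3 vCPU)
12 vCPU → host 4 (remaining 4 vCPU)
12 vCPU → host 5 (remaining 4 vCPU)
12 vCPU → host 6 (remaining 4 vCPU)
11 vCPU → host 7 (remaining 5 vCPU)
7 hosts × 16 vCPU = 112 vCPU; used 85 vCPU; unused 27 vCPU.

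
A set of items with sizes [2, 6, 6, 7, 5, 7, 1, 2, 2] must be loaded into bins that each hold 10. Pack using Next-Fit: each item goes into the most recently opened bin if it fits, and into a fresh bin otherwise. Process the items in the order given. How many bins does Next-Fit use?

Put 2 in bin 1; 8 remain.
Put 6 in bin 1; 2 remain.
Put 6 in bin 2; 4 remain.
Put 7 in bin 3; 3 remain.
Put 5 in bin 4; 5 remain.
Put 7 in bin 5; 3 remain.
Put 1 in bin 5; 2 remain.
Put 2 in bin 5; 0 remain.
Put 2 in bin 6; 8 remain.
Final bins: [2,6] [6] [7] [5] [7,1,2] [2].

6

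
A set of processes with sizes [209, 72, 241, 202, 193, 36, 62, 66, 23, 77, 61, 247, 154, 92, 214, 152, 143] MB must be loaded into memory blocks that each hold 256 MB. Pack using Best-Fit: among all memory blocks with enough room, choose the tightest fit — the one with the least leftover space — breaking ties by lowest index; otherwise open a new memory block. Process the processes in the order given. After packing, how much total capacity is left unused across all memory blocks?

316

Put 209 MB in memory block 1; 47 MB remain.
Put 72 MB in memory block 2; 184 MB remain.
Put 241 MB in memory block 3; 15 MB remain.
Put 202 MB in memory block 4; 54 MB remain.
Put 193 MB in memory block 5; 63 MB remain.
Put 36 MB in memory block 1; 11 MB remain.
Put 62 MB in memory block 5; 1 MB remain.
Put 66 MB in memory block 2; 118 MB remain.
Put 23 MB in memory block 4; 31 MB remain.
Put 77 MB in memory block 2; 41 MB remain.
Put 61 MB in memory block 6; 195 MB remain.
Put 247 MB in memory block 7; 9 MB remain.
Put 154 MB in memory block 6; 41 MB remain.
Put 92 MB in memory block 8; 164 MB remain.
Put 214 MB in memory block 9; 42 MB remain.
Put 152 MB in memory block 8; 12 MB remain.
Put 143 MB in memory block 10; 113 MB remain.
10 memory blocks × 256 MB = 2560 MB; used 2244 MB; unused 316 MB.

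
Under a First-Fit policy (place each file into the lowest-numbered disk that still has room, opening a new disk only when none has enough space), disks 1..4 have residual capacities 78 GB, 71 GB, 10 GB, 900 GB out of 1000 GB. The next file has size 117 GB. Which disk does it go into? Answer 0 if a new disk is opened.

Disks with room: disk 4 (900 GB).
The first with room is disk 4.

4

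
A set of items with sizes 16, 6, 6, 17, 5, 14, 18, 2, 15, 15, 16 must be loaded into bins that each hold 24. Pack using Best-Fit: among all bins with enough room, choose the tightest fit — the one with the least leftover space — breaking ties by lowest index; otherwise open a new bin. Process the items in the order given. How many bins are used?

7

Put 16 in bin 1; 8 remain.
Put 6 in bin 1; 2 remain.
Put 6 in bin 2; 18 remain.
Put 17 in bin 2; 1 remain.
Put 5 in bin 3; 19 remain.
Put 14 in bin 3; 5 remain.
Put 18 in bin 4; 6 remain.
Put 2 in bin 1; 0 remain.
Put 15 in bin 5; 9 remain.
Put 15 in bin 6; 9 remain.
Put 16 in bin 7; 8 remain.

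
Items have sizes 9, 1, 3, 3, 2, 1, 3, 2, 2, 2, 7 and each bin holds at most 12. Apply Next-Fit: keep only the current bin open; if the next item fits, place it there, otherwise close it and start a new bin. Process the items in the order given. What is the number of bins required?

9 → bin 1 (remaining 3)
1 → bin 1 (remaining 2)
3 → bin 2 (remaining 9)
3 → bin 2 (remaining 6)
2 → bin 2 (remaining 4)
1 → bin 2 (remaining 3)
3 → bin 2 (remaining 0)
2 → bin 3 (remaining 10)
2 → bin 3 (remaining 8)
2 → bin 3 (remaining 6)
7 → bin 4 (remaining 5)

4 bins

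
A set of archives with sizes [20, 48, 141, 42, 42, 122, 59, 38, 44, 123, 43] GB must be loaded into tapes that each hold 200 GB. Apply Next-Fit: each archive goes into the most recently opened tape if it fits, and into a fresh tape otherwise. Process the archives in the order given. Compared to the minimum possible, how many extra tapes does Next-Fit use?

Next-Fit: [20,48] [141,42] [42,122] [59,38,44] [123,43] → 5 tapes.
Total size 722 GB; any packing needs at least ⌈722/200⌉ = 4 tapes.
An optimal packing achieves that bound: [141,59] [123,48,20] [122,44] [43,42,42,38] → 4 tapes.
Excess: 5 − 4 = 1.

1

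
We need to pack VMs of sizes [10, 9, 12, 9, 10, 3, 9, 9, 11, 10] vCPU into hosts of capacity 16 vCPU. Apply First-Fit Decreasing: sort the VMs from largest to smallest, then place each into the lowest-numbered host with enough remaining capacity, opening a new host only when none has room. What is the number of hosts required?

9 hosts

Sorted descending: 12, 11, 10, 10, 10, 9, 9, 9, 9, 3.
Put 12 vCPU in host 1; 4 vCPU remain.
Put 11 vCPU in host 2; 5 vCPU remain.
Put 10 vCPU in host 3; 6 vCPU remain.
Put 10 vCPU in host 4; 6 vCPU remain.
Put 10 vCPU in host 5; 6 vCPU remain.
Put 9 vCPU in host 6; 7 vCPU remain.
Put 9 vCPU in host 7; 7 vCPU remain.
Put 9 vCPU in host 8; 7 vCPU remain.
Put 9 vCPU in host 9; 7 vCPU remain.
Put 3 vCPU in host 1; 1 vCPU remain.
Final hosts: [12,3] [11] [10] [10] [10] [9] [9] [9] [9].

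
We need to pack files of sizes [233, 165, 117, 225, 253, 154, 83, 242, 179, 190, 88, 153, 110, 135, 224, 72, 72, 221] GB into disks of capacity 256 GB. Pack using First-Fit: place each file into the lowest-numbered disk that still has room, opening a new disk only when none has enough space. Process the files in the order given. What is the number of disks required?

13

233 GB → disk 1 (remaining 23 GB)
165 GB → disk 2 (remaining 91 GB)
117 GB → disk 3 (remaining 139 GB)
225 GB → disk 4 (remaining 31 GB)
253 GB → disk 5 (remaining 3 GB)
154 GB → disk 6 (remaining 102 GB)
83 GB → disk 2 (remaining 8 GB)
242 GB → disk 7 (remaining 14 GB)
179 GB → disk 8 (remaining 77 GB)
190 GB → disk 9 (remaining 66 GB)
88 GB → disk 3 (remaining 51 GB)
153 GB → disk 10 (remaining 103 GB)
110 GB → disk 11 (remaining 146 GB)
135 GB → disk 11 (remaining 11 GB)
224 GB → disk 12 (remaining 32 GB)
72 GB → disk 6 (remaining 30 GB)
72 GB → disk 8 (remaining 5 GB)
221 GB → disk 13 (remaining 35 GB)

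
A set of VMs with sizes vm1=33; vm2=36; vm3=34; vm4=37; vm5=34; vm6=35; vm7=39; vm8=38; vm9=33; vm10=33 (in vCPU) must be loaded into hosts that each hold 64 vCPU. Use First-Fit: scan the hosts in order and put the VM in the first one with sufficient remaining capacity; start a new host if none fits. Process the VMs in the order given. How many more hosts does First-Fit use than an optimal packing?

First-Fit: [33] [36] [34] [37] [34] [35] [39] [38] [33] [33] → 10 hosts.
10 VMs exceed 32 vCPU (half the capacity), and no two of those can share a host, so at least 10 hosts are needed.
So 10 is already optimal.

0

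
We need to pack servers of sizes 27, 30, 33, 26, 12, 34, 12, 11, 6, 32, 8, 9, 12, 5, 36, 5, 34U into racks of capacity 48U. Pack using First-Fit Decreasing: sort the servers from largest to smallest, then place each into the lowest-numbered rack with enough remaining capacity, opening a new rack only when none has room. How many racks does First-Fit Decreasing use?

Sorted descending: 36, 34, 34, 33, 32, 30, 27, 26, 12, 12, 12, 11, 9, 8, 6, 5, 5.
Put 36U in rack 1; 12U remain.
Put 34U in rack 2; 14U remain.
Put 34U in rack 3; 14U remain.
Put 33U in rack 4; 15U remain.
Put 32U in rack 5; 16U remain.
Put 30U in rack 6; 18U remain.
Put 27U in rack 7; 21U remain.
Put 26U in rack 8; 22U remain.
Put 12U in rack 1; 0U remain.
Put 12U in rack 2; 2U remain.
Put 12U in rack 3; 2U remain.
Put 11U in rack 4; 4U remain.
Put 9U in rack 5; 7U remain.
Put 8U in rack 6; 10U remain.
Put 6U in rack 5; 1U remain.
Put 5U in rack 6; 5U remain.
Put 5U in rack 6; 0U remain.

8 racks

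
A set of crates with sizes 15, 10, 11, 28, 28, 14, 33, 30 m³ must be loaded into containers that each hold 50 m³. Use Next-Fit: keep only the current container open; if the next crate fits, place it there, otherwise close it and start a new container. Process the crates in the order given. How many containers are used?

Put 15 m³ in container 1; 35 m³ remain.
Put 10 m³ in container 1; 25 m³ remain.
Put 11 m³ in container 1; 14 m³ remain.
Put 28 m³ in container 2; 22 m³ remain.
Put 28 m³ in container 3; 22 m³ remain.
Put 14 m³ in container 3; 8 m³ remain.
Put 33 m³ in container 4; 17 m³ remain.
Put 30 m³ in container 5; 20 m³ remain.
Final containers: [15,10,11] [28] [28,14] [33] [30].

5 containers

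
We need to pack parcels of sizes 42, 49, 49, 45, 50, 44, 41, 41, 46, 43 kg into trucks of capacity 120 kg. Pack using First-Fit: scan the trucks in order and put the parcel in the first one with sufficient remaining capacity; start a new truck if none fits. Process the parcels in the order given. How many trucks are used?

5

truck 1: place 42 kg, 78 kg left
truck 1: place 49 kg, 29 kg left
truck 2: place 49 kg, 71 kg left
truck 2: place 45 kg, 26 kg left
truck 3: place 50 kg, 70 kg left
truck 3: place 44 kg, 26 kg left
truck 4: place 41 kg, 79 kg left
truck 4: place 41 kg, 38 kg left
truck 5: place 46 kg, 74 kg left
truck 5: place 43 kg, 31 kg left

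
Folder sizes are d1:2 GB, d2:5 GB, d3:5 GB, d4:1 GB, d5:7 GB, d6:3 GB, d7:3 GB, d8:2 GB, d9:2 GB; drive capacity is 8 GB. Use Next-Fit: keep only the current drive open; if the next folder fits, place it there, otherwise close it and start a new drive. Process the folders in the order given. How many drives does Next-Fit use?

5

drive 1: place d1 (2 GB), 6 GB left
drive 1: place d2 (5 GB), 1 GB left
drive 2: place d3 (5 GB), 3 GB left
drive 2: place d4 (1 GB), 2 GB left
drive 3: place d5 (7 GB), 1 GB left
drive 4: place d6 (3 GB), 5 GB left
drive 4: place d7 (3 GB), 2 GB left
drive 4: place d8 (2 GB), 0 GB left
drive 5: place d9 (2 GB), 6 GB left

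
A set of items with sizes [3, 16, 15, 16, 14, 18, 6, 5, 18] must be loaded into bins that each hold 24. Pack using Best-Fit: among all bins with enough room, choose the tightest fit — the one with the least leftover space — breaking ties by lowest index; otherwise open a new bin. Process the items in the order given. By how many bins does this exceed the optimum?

Best-Fit: [3,16,5] [15] [16] [14] [18,6] [18] → 6 bins.
6 items exceed 12 (half the capacity), and no two of those can share a bin, so at least 6 bins are needed.
So 6 is already optimal.

0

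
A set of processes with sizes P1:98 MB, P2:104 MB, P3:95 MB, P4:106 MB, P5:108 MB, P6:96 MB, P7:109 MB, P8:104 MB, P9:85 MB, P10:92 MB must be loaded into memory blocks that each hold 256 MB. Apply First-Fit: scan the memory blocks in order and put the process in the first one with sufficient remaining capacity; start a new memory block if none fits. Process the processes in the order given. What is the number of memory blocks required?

5

P1 (98 MB) → memory block 1 (remaining 158 MB)
P2 (104 MB) → memory block 1 (remaining 54 MB)
P3 (95 MB) → memory block 2 (remaining 161 MB)
P4 (106 MB) → memory block 2 (remaining 55 MB)
P5 (108 MB) → memory block 3 (remaining 148 MB)
P6 (96 MB) → memory block 3 (remaining 52 MB)
P7 (109 MB) → memory block 4 (remaining 147 MB)
P8 (104 MB) → memory block 4 (remaining 43 MB)
P9 (85 MB) → memory block 5 (remaining 171 MB)
P10 (92 MB) → memory block 5 (remaining 79 MB)
Final memory blocks: [98,104] [95,106] [108,96] [109,104] [85,92].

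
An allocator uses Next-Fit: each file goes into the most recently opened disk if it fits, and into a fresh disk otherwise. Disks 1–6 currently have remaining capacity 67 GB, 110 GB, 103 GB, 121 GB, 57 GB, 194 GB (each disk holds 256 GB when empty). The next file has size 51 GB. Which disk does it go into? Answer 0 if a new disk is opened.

6

Next-Fit only looks at disk 6, which has 194 GB free.
51 GB fits there.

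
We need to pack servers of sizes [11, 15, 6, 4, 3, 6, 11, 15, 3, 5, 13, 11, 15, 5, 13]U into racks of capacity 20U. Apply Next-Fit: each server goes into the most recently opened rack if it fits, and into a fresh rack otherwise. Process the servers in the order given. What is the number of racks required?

9

Put 11U in rack 1; 9U remain.
Put 15U in rack 2; 5U remain.
Put 6U in rack 3; 14U remain.
Put 4U in rack 3; 10U remain.
Put 3U in rack 3; 7U remain.
Put 6U in rack 3; 1U remain.
Put 11U in rack 4; 9U remain.
Put 15U in rack 5; 5U remain.
Put 3U in rack 5; 2U remain.
Put 5U in rack 6; 15U remain.
Put 13U in rack 6; 2U remain.
Put 11U in rack 7; 9U remain.
Put 15U in rack 8; 5U remain.
Put 5U in rack 8; 0U remain.
Put 13U in rack 9; 7U remain.
Final racks: [11] [15] [6,4,3,6] [11] [15,3] [5,13] [11] [15,5] [13].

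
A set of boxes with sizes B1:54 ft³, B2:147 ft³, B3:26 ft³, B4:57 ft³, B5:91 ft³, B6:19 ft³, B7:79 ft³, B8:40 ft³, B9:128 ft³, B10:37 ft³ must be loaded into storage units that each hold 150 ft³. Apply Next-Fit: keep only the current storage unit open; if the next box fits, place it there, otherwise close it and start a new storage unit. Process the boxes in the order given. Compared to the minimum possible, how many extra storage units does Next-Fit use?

2

Next-Fit: [54] [147] [26,57] [91,19] [79,40] [128] [37] → 7 storage units.
Total size 678 ft³; any packing needs at least ⌈678/150⌉ = 5 storage units.
An optimal packing achieves that bound: [147] [128,19] [91,57] [79,54] [40,37,26] → 5 storage units.
Excess: 7 − 5 = 2.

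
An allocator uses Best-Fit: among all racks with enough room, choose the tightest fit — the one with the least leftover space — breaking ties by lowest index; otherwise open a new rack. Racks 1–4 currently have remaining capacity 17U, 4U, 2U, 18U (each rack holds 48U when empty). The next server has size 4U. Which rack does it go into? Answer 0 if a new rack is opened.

2

Racks with room: rack 1 (17U), rack 2 (4U), rack 4 (18U).
Tightest fit is rack 2 with 4U free.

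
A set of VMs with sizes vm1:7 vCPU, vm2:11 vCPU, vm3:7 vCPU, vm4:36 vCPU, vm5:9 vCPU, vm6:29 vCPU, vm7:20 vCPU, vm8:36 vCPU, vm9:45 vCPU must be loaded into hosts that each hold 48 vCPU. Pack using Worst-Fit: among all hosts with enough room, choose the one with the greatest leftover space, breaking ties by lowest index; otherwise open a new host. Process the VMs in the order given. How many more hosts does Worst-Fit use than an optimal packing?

1

Worst-Fit: [7,11,7,9] [36] [29] [20] [36] [45] → 6 hosts.
Total size 200 vCPU; any packing needs at least ⌈200/48⌉ = 5 hosts.
An optimal packing achieves that bound: [45] [36,11] [36,9] [29,7,7] [20] → 5 hosts.
Excess: 6 − 5 = 1.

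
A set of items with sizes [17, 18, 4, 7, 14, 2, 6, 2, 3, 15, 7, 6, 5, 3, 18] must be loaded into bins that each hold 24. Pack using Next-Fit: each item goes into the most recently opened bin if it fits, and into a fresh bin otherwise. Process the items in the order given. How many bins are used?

17 → bin 1 (remaining 7)
18 → bin 2 (remaining 6)
4 → bin 2 (remaining 2)
7 → bin 3 (remaining 17)
14 → bin 3 (remaining 3)
2 → bin 3 (remaining 1)
6 → bin 4 (remaining 18)
2 → bin 4 (remaining 16)
3 → bin 4 (remaining 13)
15 → bin 5 (remaining 9)
7 → bin 5 (remaining 2)
6 → bin 6 (remaining 18)
5 → bin 6 (remaining 13)
3 → bin 6 (remaining 10)
18 → bin 7 (remaining 6)
Final bins: [17] [18,4] [7,14,2] [6,2,3] [15,7] [6,5,3] [18].

7 bins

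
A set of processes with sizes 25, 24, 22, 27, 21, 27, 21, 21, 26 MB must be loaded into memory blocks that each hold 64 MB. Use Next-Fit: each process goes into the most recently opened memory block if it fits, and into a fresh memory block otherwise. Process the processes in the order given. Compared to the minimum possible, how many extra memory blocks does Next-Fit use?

Next-Fit: [25,24] [22,27] [21,27] [21,21] [26] → 5 memory blocks.
Total size 214 MB; any packing needs at least ⌈214/64⌉ = 4 memory blocks.
An optimal packing achieves that bound: [27,27] [26,25] [24,22] [21,21,21] → 4 memory blocks.
Excess: 5 − 4 = 1.

1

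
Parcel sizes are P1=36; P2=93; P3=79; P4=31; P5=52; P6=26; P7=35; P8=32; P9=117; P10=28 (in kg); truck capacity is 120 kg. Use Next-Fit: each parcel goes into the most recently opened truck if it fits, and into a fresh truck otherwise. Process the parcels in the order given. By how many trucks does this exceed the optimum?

2

Next-Fit: [36] [93] [79,31] [52,26,35] [32] [117] [28] → 7 trucks.
Total size 529 kg; any packing needs at least ⌈529/120⌉ = 5 trucks.
An optimal packing achieves that bound: [117] [93,26] [79,36] [52,35,32] [31,28] → 5 trucks.
Excess: 7 − 5 = 2.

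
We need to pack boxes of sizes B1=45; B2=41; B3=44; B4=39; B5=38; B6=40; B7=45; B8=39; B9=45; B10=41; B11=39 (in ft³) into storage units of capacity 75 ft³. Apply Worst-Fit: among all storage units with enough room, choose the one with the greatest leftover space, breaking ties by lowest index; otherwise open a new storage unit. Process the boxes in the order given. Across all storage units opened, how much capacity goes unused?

369

Put B1 (45 ft³) in storage unit 1; 30 ft³ remain.
Put B2 (41 ft³) in storage unit 2; 34 ft³ remain.
Put B3 (44 ft³) in storage unit 3; 31 ft³ remain.
Put B4 (39 ft³) in storage unit 4; 36 ft³ remain.
Put B5 (38 ft³) in storage unit 5; 37 ft³ remain.
Put B6 (40 ft³) in storage unit 6; 35 ft³ remain.
Put B7 (45 ft³) in storage unit 7; 30 ft³ remain.
Put B8 (39 ft³) in storage unit 8; 36 ft³ remain.
Put B9 (45 ft³) in storage unit 9; 30 ft³ remain.
Put B10 (41 ft³) in storage unit 10; 34 ft³ remain.
Put B11 (39 ft³) in storage unit 11; 36 ft³ remain.
11 storage units × 75 ft³ = 825 ft³; used 456 ft³; unused 369 ft³.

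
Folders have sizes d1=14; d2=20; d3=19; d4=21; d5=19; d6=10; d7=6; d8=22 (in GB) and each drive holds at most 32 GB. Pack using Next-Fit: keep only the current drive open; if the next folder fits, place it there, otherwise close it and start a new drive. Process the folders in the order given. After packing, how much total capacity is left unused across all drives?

Put d1 (14 GB) in drive 1; 18 GB remain.
Put d2 (20 GB) in drive 2; 12 GB remain.
Put d3 (19 GB) in drive 3; 13 GB remain.
Put d4 (21 GB) in drive 4; 11 GB remain.
Put d5 (19 GB) in drive 5; 13 GB remain.
Put d6 (10 GB) in drive 5; 3 GB remain.
Put d7 (6 GB) in drive 6; 26 GB remain.
Put d8 (22 GB) in drive 6; 4 GB remain.
6 drives × 32 GB = 192 GB; used 131 GB; unused 61 GB.

61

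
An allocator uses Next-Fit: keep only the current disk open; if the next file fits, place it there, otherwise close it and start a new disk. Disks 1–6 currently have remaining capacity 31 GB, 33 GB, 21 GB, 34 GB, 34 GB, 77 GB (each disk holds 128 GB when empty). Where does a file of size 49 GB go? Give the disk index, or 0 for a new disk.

Next-Fit only looks at disk 6, which has 77 GB free.
49 GB fits there.

6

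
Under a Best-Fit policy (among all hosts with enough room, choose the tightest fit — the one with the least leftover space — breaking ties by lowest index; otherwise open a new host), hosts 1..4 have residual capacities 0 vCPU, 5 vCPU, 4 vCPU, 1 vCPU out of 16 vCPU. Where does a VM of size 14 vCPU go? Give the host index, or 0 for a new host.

No host has ≥ 14 vCPU free, so a new host is opened.

0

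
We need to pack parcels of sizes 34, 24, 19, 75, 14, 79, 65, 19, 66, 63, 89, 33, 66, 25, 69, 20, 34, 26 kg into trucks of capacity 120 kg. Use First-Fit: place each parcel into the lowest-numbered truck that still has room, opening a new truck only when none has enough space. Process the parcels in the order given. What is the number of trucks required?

34 kg → truck 1 (remaining 86 kg)
24 kg → truck 1 (remaining 62 kg)
19 kg → truck 1 (remaining 43 kg)
75 kg → truck 2 (remaining 45 kg)
14 kg → truck 1 (remaining 29 kg)
79 kg → truck 3 (remaining 41 kg)
65 kg → truck 4 (remaining 55 kg)
19 kg → truck 1 (remaining 10 kg)
66 kg → truck 5 (remaining 54 kg)
63 kg → truck 6 (remaining 57 kg)
89 kg → truck 7 (remaining 31 kg)
33 kg → truck 2 (remaining 12 kg)
66 kg → truck 8 (remaining 54 kg)
25 kg → truck 3 (remaining 16 kg)
69 kg → truck 9 (remaining 51 kg)
20 kg → truck 4 (remaining 35 kg)
34 kg → truck 4 (remaining 1 kg)
26 kg → truck 5 (remaining 28 kg)

9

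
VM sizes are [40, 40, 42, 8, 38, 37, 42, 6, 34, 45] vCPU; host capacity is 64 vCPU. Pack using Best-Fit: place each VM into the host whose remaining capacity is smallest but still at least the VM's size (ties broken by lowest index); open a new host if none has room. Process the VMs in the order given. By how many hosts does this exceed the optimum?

0

Best-Fit: [40] [40] [42,8,6] [38] [37] [42] [34] [45] → 8 hosts.
8 VMs exceed 32 vCPU (half the capacity), and no two of those can share a host, so at least 8 hosts are needed.
So 8 is already optimal.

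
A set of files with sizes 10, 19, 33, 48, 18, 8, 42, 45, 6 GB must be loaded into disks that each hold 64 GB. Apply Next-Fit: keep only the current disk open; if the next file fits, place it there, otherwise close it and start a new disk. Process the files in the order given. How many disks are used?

Put 10 GB in disk 1; 54 GB remain.
Put 19 GB in disk 1; 35 GB remain.
Put 33 GB in disk 1; 2 GB remain.
Put 48 GB in disk 2; 16 GB remain.
Put 18 GB in disk 3; 46 GB remain.
Put 8 GB in disk 3; 38 GB remain.
Put 42 GB in disk 4; 22 GB remain.
Put 45 GB in disk 5; 19 GB remain.
Put 6 GB in disk 5; 13 GB remain.
Final disks: [10,19,33] [48] [18,8] [42] [45,6].

5 disks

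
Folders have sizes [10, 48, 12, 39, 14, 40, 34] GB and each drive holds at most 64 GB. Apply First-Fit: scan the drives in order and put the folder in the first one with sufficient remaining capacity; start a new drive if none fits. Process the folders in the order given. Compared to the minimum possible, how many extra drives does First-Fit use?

0

First-Fit: [10,48] [12,39] [14,40] [34] → 4 drives.
Total size 197 GB; any packing needs at least ⌈197/64⌉ = 4 drives.
So 4 is already optimal.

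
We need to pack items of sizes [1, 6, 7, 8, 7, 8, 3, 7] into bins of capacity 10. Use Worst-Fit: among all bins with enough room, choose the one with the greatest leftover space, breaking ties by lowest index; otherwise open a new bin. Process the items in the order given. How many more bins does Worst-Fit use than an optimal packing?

0

Worst-Fit: [1,6,3] [7] [8] [7] [8] [7] → 6 bins.
6 items exceed 5 (half the capacity), and no two of those can share a bin, so at least 6 bins are needed.
So 6 is already optimal.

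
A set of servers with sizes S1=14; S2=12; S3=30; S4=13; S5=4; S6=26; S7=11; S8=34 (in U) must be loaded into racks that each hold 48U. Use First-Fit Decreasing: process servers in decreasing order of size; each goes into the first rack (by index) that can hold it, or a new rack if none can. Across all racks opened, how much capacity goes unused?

48

Sorted descending: 34, 30, 26, 14, 13, 12, 11, 4.
34U → rack 1 (remaining 14U)
30U → rack 2 (remaining 18U)
26U → rack 3 (remaining 22U)
14U → rack 1 (remaining 0U)
13U → rack 2 (remaining 5U)
12U → rack 3 (remaining 10U)
11U → rack 4 (remaining 37U)
4U → rack 2 (remaining 1U)
4 racks × 48U = 192U; used 144U; unused 48U.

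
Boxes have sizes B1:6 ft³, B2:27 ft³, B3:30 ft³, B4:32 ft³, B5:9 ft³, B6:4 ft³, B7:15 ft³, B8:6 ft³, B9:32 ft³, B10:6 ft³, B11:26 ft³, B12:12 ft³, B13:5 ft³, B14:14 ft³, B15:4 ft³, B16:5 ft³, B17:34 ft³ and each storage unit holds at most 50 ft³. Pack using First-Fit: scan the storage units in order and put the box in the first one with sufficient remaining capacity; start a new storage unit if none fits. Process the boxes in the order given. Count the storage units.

6 storage units

Put B1 (6 ft³) in storage unit 1; 44 ft³ remain.
Put B2 (27 ft³) in storage unit 1; 17 ft³ remain.
Put B3 (30 ft³) in storage unit 2; 20 ft³ remain.
Put B4 (32 ft³) in storage unit 3; 18 ft³ remain.
Put B5 (9 ft³) in storage unit 1; 8 ft³ remain.
Put B6 (4 ft³) in storage unit 1; 4 ft³ remain.
Put B7 (15 ft³) in storage unit 2; 5 ft³ remain.
Put B8 (6 ft³) in storage unit 3; 12 ft³ remain.
Put B9 (32 ft³) in storage unit 4; 18 ft³ remain.
Put B10 (6 ft³) in storage unit 3; 6 ft³ remain.
Put B11 (26 ft³) in storage unit 5; 24 ft³ remain.
Put B12 (12 ft³) in storage unit 4; 6 ft³ remain.
Put B13 (5 ft³) in storage unit 2; 0 ft³ remain.
Put B14 (14 ft³) in storage unit 5; 10 ft³ remain.
Put B15 (4 ft³) in storage unit 1; 0 ft³ remain.
Put B16 (5 ft³) in storage unit 3; 1 ft³ remain.
Put B17 (34 ft³) in storage unit 6; 16 ft³ remain.
Final storage units: [6,27,9,4,4] [30,15,5] [32,6,6,5] [32,12] [26,14] [34].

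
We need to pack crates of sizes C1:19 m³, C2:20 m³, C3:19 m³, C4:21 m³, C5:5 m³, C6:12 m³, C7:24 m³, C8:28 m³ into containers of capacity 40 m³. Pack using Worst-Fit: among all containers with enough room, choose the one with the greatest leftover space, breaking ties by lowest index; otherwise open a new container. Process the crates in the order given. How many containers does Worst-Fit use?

container 1: place C1 (19 m³), 21 m³ left
container 1: place C2 (20 m³), 1 m³ left
container 2: place C3 (19 m³), 21 m³ left
container 2: place C4 (21 m³), 0 m³ left
container 3: place C5 (5 m³), 35 m³ left
container 3: place C6 (12 m³), 23 m³ left
container 4: place C7 (24 m³), 16 m³ left
container 5: place C8 (28 m³), 12 m³ left
Final containers: [19,20] [19,21] [5,12] [24] [28].

5 containers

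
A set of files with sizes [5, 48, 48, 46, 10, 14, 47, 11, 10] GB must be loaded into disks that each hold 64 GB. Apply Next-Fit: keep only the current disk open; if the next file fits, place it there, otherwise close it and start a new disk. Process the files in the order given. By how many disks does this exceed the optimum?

Next-Fit: [5,48] [48] [46,10] [14,47] [11,10] → 5 disks.
Total size 239 GB; any packing needs at least ⌈239/64⌉ = 4 disks.
An optimal packing achieves that bound: [48,14] [48,11,5] [47,10] [46,10] → 4 disks.
Excess: 5 − 4 = 1.

1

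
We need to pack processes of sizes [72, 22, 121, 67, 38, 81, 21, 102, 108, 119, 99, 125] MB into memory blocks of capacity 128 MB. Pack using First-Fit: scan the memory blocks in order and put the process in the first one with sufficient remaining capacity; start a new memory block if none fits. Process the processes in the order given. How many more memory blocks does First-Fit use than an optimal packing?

First-Fit: [72,22,21] [121] [67,38] [81] [102] [108] [119] [99] [125] → 9 memory blocks.
9 processes exceed 64 MB (half the capacity), and no two of those can share a memory block, so at least 9 memory blocks are needed.
So 9 is already optimal.

0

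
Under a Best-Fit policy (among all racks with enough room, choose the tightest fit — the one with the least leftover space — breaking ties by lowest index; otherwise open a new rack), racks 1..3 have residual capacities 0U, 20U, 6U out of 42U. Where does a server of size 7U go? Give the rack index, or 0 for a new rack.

2

Racks with room: rack 2 (20U).
Tightest fit is rack 2 with 20U free.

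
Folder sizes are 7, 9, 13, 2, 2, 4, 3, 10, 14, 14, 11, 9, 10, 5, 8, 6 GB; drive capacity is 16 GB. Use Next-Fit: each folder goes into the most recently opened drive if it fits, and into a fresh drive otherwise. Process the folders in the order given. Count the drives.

Put 7 GB in drive 1; 9 GB remain.
Put 9 GB in drive 1; 0 GB remain.
Put 13 GB in drive 2; 3 GB remain.
Put 2 GB in drive 2; 1 GB remain.
Put 2 GB in drive 3; 14 GB remain.
Put 4 GB in drive 3; 10 GB remain.
Put 3 GB in drive 3; 7 GB remain.
Put 10 GB in drive 4; 6 GB remain.
Put 14 GB in drive 5; 2 GB remain.
Put 14 GB in drive 6; 2 GB remain.
Put 11 GB in drive 7; 5 GB remain.
Put 9 GB in drive 8; 7 GB remain.
Put 10 GB in drive 9; 6 GB remain.
Put 5 GB in drive 9; 1 GB remain.
Put 8 GB in drive 10; 8 GB remain.
Put 6 GB in drive 10; 2 GB remain.
Final drives: [7,9] [13,2] [2,4,3] [10] [14] [14] [11] [9] [10,5] [8,6].

10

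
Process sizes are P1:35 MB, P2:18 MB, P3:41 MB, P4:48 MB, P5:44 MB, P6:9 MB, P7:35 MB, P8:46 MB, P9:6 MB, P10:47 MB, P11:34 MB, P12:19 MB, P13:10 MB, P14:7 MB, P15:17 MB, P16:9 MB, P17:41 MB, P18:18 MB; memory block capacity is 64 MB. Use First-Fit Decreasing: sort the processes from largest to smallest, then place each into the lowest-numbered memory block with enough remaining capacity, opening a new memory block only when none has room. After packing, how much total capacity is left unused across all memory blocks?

92

Sorted descending: 48, 47, 46, 44, 41, 41, 35, 35, 34, 19, 18, 18, 17, 10, 9, 9, 7, 6.
Put 48 MB in memory block 1; 16 MB remain.
Put 47 MB in memory block 2; 17 MB remain.
Put 46 MB in memory block 3; 18 MB remain.
Put 44 MB in memory block 4; 20 MB remain.
Put 41 MB in memory block 5; 23 MB remain.
Put 41 MB in memory block 6; 23 MB remain.
Put 35 MB in memory block 7; 29 MB remain.
Put 35 MB in memory block 8; 29 MB remain.
Put 34 MB in memory block 9; 30 MB remain.
Put 19 MB in memory block 4; 1 MB remain.
Put 18 MB in memory block 3; 0 MB remain.
Put 18 MB in memory block 5; 5 MB remain.
Put 17 MB in memory block 2; 0 MB remain.
Put 10 MB in memory block 1; 6 MB remain.
Put 9 MB in memory block 6; 14 MB remain.
Put 9 MB in memory block 6; 5 MB remain.
Put 7 MB in memory block 7; 22 MB remain.
Put 6 MB in memory block 1; 0 MB remain.
9 memory blocks × 64 MB = 576 MB; used 484 MB; unused 92 MB.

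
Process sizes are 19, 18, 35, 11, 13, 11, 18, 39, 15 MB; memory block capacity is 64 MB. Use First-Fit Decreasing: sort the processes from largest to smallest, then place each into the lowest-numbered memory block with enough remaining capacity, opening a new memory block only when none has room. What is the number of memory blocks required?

3 memory blocks

Sorted descending: 39, 35, 19, 18, 18, 15, 13, 11, 11.
Put 39 MB in memory block 1; 25 MB remain.
Put 35 MB in memory block 2; 29 MB remain.
Put 19 MB in memory block 1; 6 MB remain.
Put 18 MB in memory block 2; 11 MB remain.
Put 18 MB in memory block 3; 46 MB remain.
Put 15 MB in memory block 3; 31 MB remain.
Put 13 MB in memory block 3; 18 MB remain.
Put 11 MB in memory block 2; 0 MB remain.
Put 11 MB in memory block 3; 7 MB remain.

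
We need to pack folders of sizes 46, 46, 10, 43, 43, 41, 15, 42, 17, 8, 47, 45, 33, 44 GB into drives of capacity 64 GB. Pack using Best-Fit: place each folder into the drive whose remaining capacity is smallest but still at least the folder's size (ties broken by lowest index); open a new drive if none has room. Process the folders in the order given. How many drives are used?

10

46 GB → drive 1 (remaining 18 GB)
46 GB → drive 2 (remaining 18 GB)
10 GB → drive 1 (remaining 8 GB)
43 GB → drive 3 (remaining 21 GB)
43 GB → drive 4 (remaining 21 GB)
41 GB → drive 5 (remaining 23 GB)
15 GB → drive 2 (remaining 3 GB)
42 GB → drive 6 (remaining 22 GB)
17 GB → drive 3 (remaining 4 GB)
8 GB → drive 1 (remaining 0 GB)
47 GB → drive 7 (remaining 17 GB)
45 GB → drive 8 (remaining 19 GB)
33 GB → drive 9 (remaining 31 GB)
44 GB → drive 10 (remaining 20 GB)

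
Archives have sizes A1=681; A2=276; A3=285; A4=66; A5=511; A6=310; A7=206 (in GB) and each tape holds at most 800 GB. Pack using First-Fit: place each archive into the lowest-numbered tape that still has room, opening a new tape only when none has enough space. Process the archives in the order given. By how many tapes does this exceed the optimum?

1

First-Fit: [681,66] [276,285,206] [511] [310] → 4 tapes.
Total size 2335 GB; any packing needs at least ⌈2335/800⌉ = 3 tapes.
An optimal packing achieves that bound: [681,66] [511,285] [310,276,206] → 3 tapes.
Excess: 4 − 3 = 1.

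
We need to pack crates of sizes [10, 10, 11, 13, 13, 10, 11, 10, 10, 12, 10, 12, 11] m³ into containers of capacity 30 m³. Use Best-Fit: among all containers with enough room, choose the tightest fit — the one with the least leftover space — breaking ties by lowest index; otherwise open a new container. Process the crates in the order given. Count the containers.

6

10 m³ → container 1 (remaining 20 m³)
10 m³ → container 1 (remaining 10 m³)
11 m³ → container 2 (remaining 19 m³)
13 m³ → container 2 (remaining 6 m³)
13 m³ → container 3 (remaining 17 m³)
10 m³ → container 1 (remaining 0 m³)
11 m³ → container 3 (remaining 6 m³)
10 m³ → container 4 (remaining 20 m³)
10 m³ → container 4 (remaining 10 m³)
12 m³ → container 5 (remaining 18 m³)
10 m³ → container 4 (remaining 0 m³)
12 m³ → container 5 (remaining 6 m³)
11 m³ → container 6 (remaining 19 m³)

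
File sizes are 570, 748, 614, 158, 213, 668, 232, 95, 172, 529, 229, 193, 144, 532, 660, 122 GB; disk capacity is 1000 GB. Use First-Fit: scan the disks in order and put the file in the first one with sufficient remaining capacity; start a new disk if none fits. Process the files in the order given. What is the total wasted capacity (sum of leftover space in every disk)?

disk 1: place 570 GB, 430 GB left
disk 2: place 748 GB, 252 GB left
disk 3: place 614 GB, 386 GB left
disk 1: place 158 GB, 272 GB left
disk 1: place 213 GB, 59 GB left
disk 4: place 668 GB, 332 GB left
disk 2: place 232 GB, 20 GB left
disk 3: place 95 GB, 291 GB left
disk 3: place 172 GB, 119 GB left
disk 5: place 529 GB, 471 GB left
disk 4: place 229 GB, 103 GB left
disk 5: place 193 GB, 278 GB left
disk 5: place 144 GB, 134 GB left
disk 6: place 532 GB, 468 GB left
disk 7: place 660 GB, 340 GB left
disk 5: place 122 GB, 12 GB left
7 disks × 1000 GB = 7000 GB; used 5879 GB; unused 1121 GB.

1121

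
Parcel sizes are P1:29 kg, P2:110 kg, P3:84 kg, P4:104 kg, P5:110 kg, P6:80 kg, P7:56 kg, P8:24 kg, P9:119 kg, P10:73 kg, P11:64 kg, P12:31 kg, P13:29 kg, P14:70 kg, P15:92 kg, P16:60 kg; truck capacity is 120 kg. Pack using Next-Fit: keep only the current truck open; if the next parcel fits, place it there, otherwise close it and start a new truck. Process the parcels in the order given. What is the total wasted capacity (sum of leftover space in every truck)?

425

Put P1 (29 kg) in truck 1; 91 kg remain.
Put P2 (110 kg) in truck 2; 10 kg remain.
Put P3 (84 kg) in truck 3; 36 kg remain.
Put P4 (104 kg) in truck 4; 16 kg remain.
Put P5 (110 kg) in truck 5; 10 kg remain.
Put P6 (80 kg) in truck 6; 40 kg remain.
Put P7 (56 kg) in truck 7; 64 kg remain.
Put P8 (24 kg) in truck 7; 40 kg remain.
Put P9 (119 kg) in truck 8; 1 kg remain.
Put P10 (73 kg) in truck 9; 47 kg remain.
Put P11 (64 kg) in truck 10; 56 kg remain.
Put P12 (31 kg) in truck 10; 25 kg remain.
Put P13 (29 kg) in truck 11; 91 kg remain.
Put P14 (70 kg) in truck 11; 21 kg remain.
Put P15 (92 kg) in truck 12; 28 kg remain.
Put P16 (60 kg) in truck 13; 60 kg remain.
13 trucks × 120 kg = 1560 kg; used 1135 kg; unused 425 kg.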